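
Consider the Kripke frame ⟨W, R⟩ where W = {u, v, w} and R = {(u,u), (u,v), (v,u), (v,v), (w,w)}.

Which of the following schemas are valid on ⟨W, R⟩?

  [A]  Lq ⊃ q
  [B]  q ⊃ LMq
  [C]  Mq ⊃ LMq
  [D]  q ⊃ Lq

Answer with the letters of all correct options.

A, B, C

R is reflexive: each world relates to itself.
R is symmetric: every R-edge is matched by its reverse.
R is euclidean: any two R-successors of the same world are R-related.
R is not a subset of the identity: u R v with u ≠ v.
(A) axiom T: valid iff R is reflexive. R is reflexive — valid.
(B) q ⊃ LMq (axiom B) characterises the symmetric frames. R is symmetric — valid.
(C) axiom 5: valid iff R is euclidean. R is euclidean — valid.
(D) q ⊃ Lq (equivalent to ◇p→p) corresponds to R being a subset of the identity. Here R ⊄ identity, so not valid.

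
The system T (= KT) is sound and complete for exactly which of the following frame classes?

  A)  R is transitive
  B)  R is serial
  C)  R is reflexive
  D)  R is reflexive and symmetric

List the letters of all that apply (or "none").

C

(A) this class determines K4, not T (= KT).
(B) this class determines D, not T (= KT).
(C) T (= KT) is sound and complete for exactly this class.
(D) this class determines B (= KTB), not T (= KT).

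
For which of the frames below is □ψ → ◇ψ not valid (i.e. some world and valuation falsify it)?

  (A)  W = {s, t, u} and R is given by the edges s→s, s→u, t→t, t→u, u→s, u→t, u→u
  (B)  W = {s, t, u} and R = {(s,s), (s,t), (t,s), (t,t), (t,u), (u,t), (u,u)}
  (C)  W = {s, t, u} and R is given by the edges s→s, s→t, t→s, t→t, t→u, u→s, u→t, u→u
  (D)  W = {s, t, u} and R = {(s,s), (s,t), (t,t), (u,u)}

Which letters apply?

The schema □ψ → ◇ψ is axiom D; it is valid on a frame iff R is serial.
(A) R is serial (every world has an R-successor), so the schema is valid here.
(B) R is serial (every world has an R-successor), so the schema is valid here.
(C) R is serial (every world has an R-successor), so the schema is valid here.
(D) R is serial (every world has an R-successor), so the schema is valid here.

none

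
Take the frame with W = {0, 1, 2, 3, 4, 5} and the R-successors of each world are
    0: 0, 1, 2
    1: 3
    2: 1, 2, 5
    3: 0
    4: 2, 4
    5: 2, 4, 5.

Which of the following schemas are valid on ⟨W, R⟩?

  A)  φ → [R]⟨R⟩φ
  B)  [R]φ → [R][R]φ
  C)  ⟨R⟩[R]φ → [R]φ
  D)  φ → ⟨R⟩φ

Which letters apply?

none

R is not reflexive: not 1 R 1.
R is not symmetric: 0 R 1 but not 1 R 0.
R is not transitive: 0 R 1 and 1 R 3 but not 0 R 3.
R is not euclidean: 0 R 1 and 0 R 0 but not 1 R 0.
(A) φ → [R]⟨R⟩φ is axiom B, which corresponds to symmetry. R is not symmetric — not valid.
(B) axiom 4: valid iff R is transitive. R is not transitive — not valid.
(C) ⟨R⟩[R]φ → [R]φ (the dual of axiom 5) characterises the euclidean frames. R is not euclidean — not valid.
(D) φ → ⟨R⟩φ (the dual of axiom T) characterises the reflexive frames. R is not reflexive — not valid.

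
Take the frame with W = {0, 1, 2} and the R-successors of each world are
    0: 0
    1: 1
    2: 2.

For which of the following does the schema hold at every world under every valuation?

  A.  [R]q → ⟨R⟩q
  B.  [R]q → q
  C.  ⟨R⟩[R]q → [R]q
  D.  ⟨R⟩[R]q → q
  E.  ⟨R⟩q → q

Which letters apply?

A, B, C, D, E

R is reflexive: each world relates to itself.
R is symmetric: every R-edge is matched by its reverse.
R is euclidean: any two R-successors of the same world are R-related.
R is serial: every world has an R-successor.
R is a subset of the identity: every R-edge is a self-loop.
(A) axiom D: valid iff R is serial. R is serial — valid.
(B) [R]q → q is axiom T, which corresponds to reflexivity. R is reflexive — valid.
(C) ⟨R⟩[R]q → [R]q is the dual of axiom 5; it is valid on a frame exactly when R is euclidean. R is euclidean, so valid.
(D) ⟨R⟩[R]q → q is the dual of axiom B, which corresponds to symmetry. R is symmetric — valid.
(E) ⟨R⟩q → q (the converse of T) corresponds to R being a subset of the identity. Here R ⊆ identity, so valid.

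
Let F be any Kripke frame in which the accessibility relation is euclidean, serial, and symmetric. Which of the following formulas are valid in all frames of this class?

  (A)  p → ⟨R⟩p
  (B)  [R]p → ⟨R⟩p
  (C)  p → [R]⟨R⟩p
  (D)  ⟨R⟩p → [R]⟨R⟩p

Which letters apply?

A, B, C, D

Serial, symmetric and euclidean together give transitive (from symmetry + euclidean) and then reflexive; the relation is an equivalence.
(A) p → ⟨R⟩p (the dual of axiom T) characterises the reflexive frames. Every such R is reflexive — valid.
(B) [R]p → ⟨R⟩p is axiom D; it is valid on a frame exactly when R is serial. Every such R is serial, so valid.
(C) p → [R]⟨R⟩p is axiom B, which corresponds to symmetry. Every such R is symmetric — valid.
(D) axiom 5: valid iff R is euclidean. Every such R is euclidean — valid.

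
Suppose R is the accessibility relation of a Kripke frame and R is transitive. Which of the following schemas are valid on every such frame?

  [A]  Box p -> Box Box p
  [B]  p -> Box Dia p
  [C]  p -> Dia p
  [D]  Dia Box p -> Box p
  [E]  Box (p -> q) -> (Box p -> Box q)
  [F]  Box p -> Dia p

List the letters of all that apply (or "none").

(A) Box p -> Box Box p (axiom 4) characterises the transitive frames. Every such R is transitive — valid.
(B) p -> Box Dia p (axiom B) characterises the symmetric frames. Such an R need not be symmetric — not valid.
(C) p -> Dia p is the dual of axiom T; it is valid on a frame exactly when R is reflexive. Such an R need not be reflexive, so not valid.
(D) Dia Box p -> Box p is the dual of axiom 5, which corresponds to the euclidean property. Such an R need not be euclidean — not valid.
(E) Box (p -> q) -> (Box p -> Box q) is the K axiom; it holds on all frames — valid.
(F) Box p -> Dia p (axiom D) characterises the serial frames. Such an R need not be serial — not valid.

A, E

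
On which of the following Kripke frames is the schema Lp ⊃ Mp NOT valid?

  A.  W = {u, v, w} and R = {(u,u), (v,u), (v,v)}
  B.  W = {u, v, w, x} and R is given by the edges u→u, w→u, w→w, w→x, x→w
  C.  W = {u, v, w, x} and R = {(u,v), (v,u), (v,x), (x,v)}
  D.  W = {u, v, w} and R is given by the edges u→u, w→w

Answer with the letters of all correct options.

The schema Lp ⊃ Mp is axiom D; it is valid on a frame iff R is serial.
(A) R is not serial (w has no R-successor), so the schema fails here.
(B) R is not serial (v has no R-successor), so the schema fails here.
(C) R is not serial (w has no R-successor), so the schema fails here.
(D) R is not serial (v has no R-successor), so the schema fails here.

A, B, C, D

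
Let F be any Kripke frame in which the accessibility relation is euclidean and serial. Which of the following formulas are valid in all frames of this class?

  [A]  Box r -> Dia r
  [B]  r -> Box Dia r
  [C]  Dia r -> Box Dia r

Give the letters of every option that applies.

A, C

(A) Box r -> Dia r is axiom D; it is valid on a frame exactly when R is serial. Every such R is serial, so valid.
(B) r -> Box Dia r is axiom B; it is valid on a frame exactly when R is symmetric. Such an R need not be symmetric, so not valid.
(C) Dia r -> Box Dia r (axiom 5) characterises the euclidean frames. Every such R is euclidean — valid.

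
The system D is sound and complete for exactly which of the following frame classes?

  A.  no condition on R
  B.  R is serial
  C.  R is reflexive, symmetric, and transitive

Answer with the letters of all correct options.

B

(A) this class determines K, not D.
(B) D is sound and complete for exactly this class.
(C) this class determines S5, not D.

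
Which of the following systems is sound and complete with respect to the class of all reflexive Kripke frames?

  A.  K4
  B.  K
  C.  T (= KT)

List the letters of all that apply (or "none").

(A) K4 is determined by the class of transitive frames.
(B) K is determined by the class of arbitrary frames.
(C) T (= KT) is determined by exactly this class.

C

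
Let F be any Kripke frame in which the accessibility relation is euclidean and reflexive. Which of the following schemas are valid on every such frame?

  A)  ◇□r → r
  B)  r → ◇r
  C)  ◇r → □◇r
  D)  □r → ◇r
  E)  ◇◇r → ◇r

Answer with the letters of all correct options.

A, B, C, D, E

A reflexive euclidean relation is also symmetric (from wRw and wRv the euclidean condition gives vRw) and hence transitive; it is an equivalence relation.
(A) ◇□r → r is the dual of axiom B, which corresponds to symmetry. Every such R is symmetric — valid.
(B) r → ◇r is the dual of axiom T, which corresponds to reflexivity. Every such R is reflexive — valid.
(C) axiom 5: valid iff R is euclidean. Every such R is euclidean — valid.
(D) □r → ◇r is axiom D, which corresponds to seriality. Every such R is serial — valid.
(E) ◇◇r → ◇r (the dual of axiom 4) characterises the transitive frames. Every such R is transitive — valid.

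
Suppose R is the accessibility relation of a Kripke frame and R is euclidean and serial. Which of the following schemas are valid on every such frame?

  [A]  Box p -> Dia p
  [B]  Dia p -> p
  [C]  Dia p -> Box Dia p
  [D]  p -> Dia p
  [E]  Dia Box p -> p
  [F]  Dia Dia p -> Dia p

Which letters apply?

A, C

(A) Box p -> Dia p (axiom D) characterises the serial frames. Every such R is serial — valid.
(B) Dia p -> p is valid only on frames where every R-edge is a self-loop. Such an R need not be a subset of the identity — not valid.
(C) Dia p -> Box Dia p is axiom 5, which corresponds to the euclidean property. Every such R is euclidean — valid.
(D) p -> Dia p is the dual of axiom T; it is valid on a frame exactly when R is reflexive. Such an R need not be reflexive, so not valid.
(E) the dual of axiom B: valid iff R is symmetric. Such an R need not be symmetric — not valid.
(F) the dual of axiom 4: valid iff R is transitive. Such an R need not be transitive — not valid.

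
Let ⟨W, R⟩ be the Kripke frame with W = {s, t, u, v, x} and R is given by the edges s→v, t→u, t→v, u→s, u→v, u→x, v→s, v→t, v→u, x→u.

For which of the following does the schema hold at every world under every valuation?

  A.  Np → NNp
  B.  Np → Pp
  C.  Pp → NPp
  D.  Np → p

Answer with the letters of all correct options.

B

R is not reflexive: not s R s.
R is not transitive: s R v and v R s but not s R s.
R is not euclidean: u R s and u R x but not s R x.
R is serial: every world has an R-successor.
(A) Np → NNp is axiom 4; it is valid on a frame exactly when R is transitive. R is not transitive, so not valid.
(B) Np → Pp (axiom D) characterises the serial frames. R is serial — valid.
(C) Pp → NPp (axiom 5) characterises the euclidean frames. R is not euclidean — not valid.
(D) Np → p is axiom T; it is valid on a frame exactly when R is reflexive. R is not reflexive, so not valid.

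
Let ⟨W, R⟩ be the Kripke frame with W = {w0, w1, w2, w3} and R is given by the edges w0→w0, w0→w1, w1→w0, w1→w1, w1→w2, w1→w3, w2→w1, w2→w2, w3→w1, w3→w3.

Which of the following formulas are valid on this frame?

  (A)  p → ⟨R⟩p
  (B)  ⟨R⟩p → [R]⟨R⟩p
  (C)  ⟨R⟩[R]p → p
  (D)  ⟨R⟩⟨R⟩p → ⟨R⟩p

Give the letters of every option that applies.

A, C

R is reflexive: each world relates to itself.
R is symmetric: every R-edge is matched by its reverse.
R is not transitive: w0 R w1 and w1 R w2 but not w0 R w2.
R is not euclidean: w1 R w0 and w1 R w2 but not w0 R w2.
(A) p → ⟨R⟩p is the dual of axiom T; it is valid on a frame exactly when R is reflexive. R is reflexive, so valid.
(B) ⟨R⟩p → [R]⟨R⟩p is axiom 5; it is valid on a frame exactly when R is euclidean. R is not euclidean, so not valid.
(C) ⟨R⟩[R]p → p is the dual of axiom B; it is valid on a frame exactly when R is symmetric. R is symmetric, so valid.
(D) the dual of axiom 4: valid iff R is transitive. R is not transitive — not valid.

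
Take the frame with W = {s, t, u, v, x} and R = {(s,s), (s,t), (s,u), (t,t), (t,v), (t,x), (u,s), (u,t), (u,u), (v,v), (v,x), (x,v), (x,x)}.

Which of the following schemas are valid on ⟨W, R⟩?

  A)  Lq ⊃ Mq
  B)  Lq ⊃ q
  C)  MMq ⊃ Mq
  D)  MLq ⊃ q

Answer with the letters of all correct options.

R is reflexive: each world relates to itself.
R is not symmetric: s R t but not t R s.
R is not transitive: s R t and t R v but not s R v.
R is serial: every world has an R-successor.
(A) Lq ⊃ Mq (axiom D) characterises the serial frames. R is serial — valid.
(B) Lq ⊃ q (axiom T) characterises the reflexive frames. R is reflexive — valid.
(C) MMq ⊃ Mq is the dual of axiom 4; it is valid on a frame exactly when R is transitive. R is not transitive, so not valid.
(D) MLq ⊃ q is the dual of axiom B; it is valid on a frame exactly when R is symmetric. R is not symmetric, so not valid.

A, B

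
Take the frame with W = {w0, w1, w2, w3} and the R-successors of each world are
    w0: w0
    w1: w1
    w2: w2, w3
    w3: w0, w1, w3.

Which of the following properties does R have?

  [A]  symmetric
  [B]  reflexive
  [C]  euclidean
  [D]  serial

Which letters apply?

(A) not symmetric: w2 R w3 but not w3 R w2.
(B) reflexive: each world relates to itself.
(C) not euclidean: w2 R w3 and w2 R w2 but not w3 R w2.
(D) serial: every world has an R-successor.

B, D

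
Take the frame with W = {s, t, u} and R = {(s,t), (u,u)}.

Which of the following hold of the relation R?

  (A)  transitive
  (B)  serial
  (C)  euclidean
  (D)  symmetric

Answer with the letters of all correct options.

(A) transitive: R is closed under composition.
(B) not serial: t has no R-successor.
(C) not euclidean: s R t and s R t but not t R t.
(D) not symmetric: s R t but not t R s.

A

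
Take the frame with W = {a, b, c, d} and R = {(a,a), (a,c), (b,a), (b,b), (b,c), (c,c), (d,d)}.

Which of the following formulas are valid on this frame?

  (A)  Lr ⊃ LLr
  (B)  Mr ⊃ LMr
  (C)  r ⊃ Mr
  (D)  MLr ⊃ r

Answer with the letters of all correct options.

R is reflexive: each world relates to itself.
R is not symmetric: a R c but not c R a.
R is transitive: R is closed under composition.
R is not euclidean: a R c and a R a but not c R a.
(A) Lr ⊃ LLr (axiom 4) characterises the transitive frames. R is transitive — valid.
(B) Mr ⊃ LMr is axiom 5; it is valid on a frame exactly when R is euclidean. R is not euclidean, so not valid.
(C) the dual of axiom T: valid iff R is reflexive. R is reflexive — valid.
(D) MLr ⊃ r is the dual of axiom B, which corresponds to symmetry. R is not symmetric — not valid.

A, C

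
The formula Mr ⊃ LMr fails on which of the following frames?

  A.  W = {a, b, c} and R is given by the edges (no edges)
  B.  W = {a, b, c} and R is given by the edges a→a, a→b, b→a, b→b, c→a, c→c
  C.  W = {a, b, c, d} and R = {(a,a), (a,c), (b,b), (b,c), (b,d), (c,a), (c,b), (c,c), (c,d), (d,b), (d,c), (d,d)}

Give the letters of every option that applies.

The schema Mr ⊃ LMr is axiom 5; it is valid on a frame iff R is euclidean.
(A) R is euclidean (any two R-successors of the same world are R-related), so the schema is valid here.
(B) R is not euclidean (c R a and c R c but not a R c), so the schema fails here.
(C) R is not euclidean (c R a and c R b but not a R b), so the schema fails here.

B, C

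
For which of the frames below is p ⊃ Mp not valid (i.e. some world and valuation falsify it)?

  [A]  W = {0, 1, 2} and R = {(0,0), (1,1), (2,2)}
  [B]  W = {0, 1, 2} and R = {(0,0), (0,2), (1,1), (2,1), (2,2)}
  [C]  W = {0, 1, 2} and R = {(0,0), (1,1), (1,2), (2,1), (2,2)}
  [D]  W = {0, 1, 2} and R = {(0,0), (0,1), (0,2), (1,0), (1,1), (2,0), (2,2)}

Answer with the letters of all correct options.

none

The schema p ⊃ Mp is the dual of axiom T; it is valid on a frame iff R is reflexive.
(A) R is reflexive (each world relates to itself), so the schema is valid here.
(B) R is reflexive (each world relates to itself), so the schema is valid here.
(C) R is reflexive (each world relates to itself), so the schema is valid here.
(D) R is reflexive (each world relates to itself), so the schema is valid here.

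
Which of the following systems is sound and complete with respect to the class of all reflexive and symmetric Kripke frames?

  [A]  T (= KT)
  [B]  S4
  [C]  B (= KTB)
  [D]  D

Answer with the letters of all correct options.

C

(A) T (= KT) is determined by the class of reflexive frames.
(B) S4 is determined by the class of reflexive and transitive frames.
(C) B (= KTB) is determined by exactly this class.
(D) D is determined by the class of serial frames.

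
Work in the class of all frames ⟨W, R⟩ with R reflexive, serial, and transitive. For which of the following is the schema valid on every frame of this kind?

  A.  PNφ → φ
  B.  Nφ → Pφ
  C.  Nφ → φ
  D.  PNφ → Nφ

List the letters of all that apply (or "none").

(A) PNφ → φ is the dual of axiom B; it is valid on a frame exactly when R is symmetric. Such an R need not be symmetric, so not valid.
(B) axiom D: valid iff R is serial. Every such R is serial — valid.
(C) axiom T: valid iff R is reflexive. Every such R is reflexive — valid.
(D) PNφ → Nφ (the dual of axiom 5) characterises the euclidean frames. Such an R need not be euclidean — not valid.

B, C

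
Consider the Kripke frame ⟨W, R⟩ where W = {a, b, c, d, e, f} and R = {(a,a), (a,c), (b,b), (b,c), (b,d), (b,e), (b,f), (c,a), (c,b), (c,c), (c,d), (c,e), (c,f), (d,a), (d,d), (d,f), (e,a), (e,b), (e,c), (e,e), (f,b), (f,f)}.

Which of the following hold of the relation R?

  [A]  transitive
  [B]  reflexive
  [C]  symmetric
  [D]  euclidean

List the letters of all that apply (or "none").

B

(A) not transitive: a R c and c R b but not a R b.
(B) reflexive: each world relates to itself.
(C) not symmetric: b R d but not d R b.
(D) not euclidean: b R d and b R b but not d R b.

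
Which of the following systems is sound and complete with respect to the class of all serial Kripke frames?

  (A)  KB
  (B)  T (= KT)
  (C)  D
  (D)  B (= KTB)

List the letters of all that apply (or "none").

(A) KB is determined by the class of symmetric frames.
(B) T (= KT) is determined by the class of reflexive frames.
(C) D is determined by exactly this class.
(D) B (= KTB) is determined by the class of reflexive and symmetric frames.

C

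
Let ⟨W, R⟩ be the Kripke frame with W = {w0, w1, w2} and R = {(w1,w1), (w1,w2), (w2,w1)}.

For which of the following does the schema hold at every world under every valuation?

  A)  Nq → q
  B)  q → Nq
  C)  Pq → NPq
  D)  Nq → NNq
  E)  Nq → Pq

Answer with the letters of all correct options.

R is not reflexive: not w0 R w0.
R is not transitive: w2 R w1 and w1 R w2 but not w2 R w2.
R is not euclidean: w1 R w2 and w1 R w2 but not w2 R w2.
R is not serial: w0 has no R-successor.
R is not a subset of the identity: w1 R w2 with w1 ≠ w2.
(A) Nq → q is axiom T, which corresponds to reflexivity. R is not reflexive — not valid.
(B) q → Nq (equivalent to ◇p→p) corresponds to R being a subset of the identity. Here R ⊄ identity, so not valid.
(C) Pq → NPq is axiom 5; it is valid on a frame exactly when R is euclidean. R is not euclidean, so not valid.
(D) axiom 4: valid iff R is transitive. R is not transitive — not valid.
(E) Nq → Pq (axiom D) characterises the serial frames. R is not serial — not valid.

none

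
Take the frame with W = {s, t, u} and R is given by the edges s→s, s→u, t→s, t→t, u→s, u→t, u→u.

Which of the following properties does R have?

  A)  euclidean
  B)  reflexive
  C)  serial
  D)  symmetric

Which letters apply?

B, C

(A) not euclidean: t R s and t R t but not s R t.
(B) reflexive: each world relates to itself.
(C) serial: every world has an R-successor.
(D) not symmetric: t R s but not s R t.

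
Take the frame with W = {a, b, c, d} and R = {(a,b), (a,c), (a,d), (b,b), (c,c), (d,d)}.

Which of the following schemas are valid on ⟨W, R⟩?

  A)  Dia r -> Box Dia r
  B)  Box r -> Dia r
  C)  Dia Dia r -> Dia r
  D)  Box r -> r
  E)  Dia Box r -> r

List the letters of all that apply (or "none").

R is not reflexive: not a R a.
R is not symmetric: a R b but not b R a.
R is transitive: R is closed under composition.
R is not euclidean: a R b and a R c but not b R c.
R is serial: every world has an R-successor.
(A) Dia r -> Box Dia r is axiom 5, which corresponds to the euclidean property. R is not euclidean — not valid.
(B) Box r -> Dia r is axiom D; it is valid on a frame exactly when R is serial. R is serial, so valid.
(C) Dia Dia r -> Dia r is the dual of axiom 4; it is valid on a frame exactly when R is transitive. R is transitive, so valid.
(D) Box r -> r (axiom T) characterises the reflexive frames. R is not reflexive — not valid.
(E) Dia Box r -> r (the dual of axiom B) characterises the symmetric frames. R is not symmetric — not valid.

B, C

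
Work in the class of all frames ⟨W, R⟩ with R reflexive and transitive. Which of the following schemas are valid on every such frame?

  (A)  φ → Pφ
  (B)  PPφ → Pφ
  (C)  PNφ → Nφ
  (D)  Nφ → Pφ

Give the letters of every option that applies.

Reflexive relations are serial.
(A) the dual of axiom T: valid iff R is reflexive. Every such R is reflexive — valid.
(B) PPφ → Pφ (the dual of axiom 4) characterises the transitive frames. Every such R is transitive — valid.
(C) the dual of axiom 5: valid iff R is euclidean. Such an R need not be euclidean — not valid.
(D) Nφ → Pφ (axiom D) characterises the serial frames. Every such R is serial — valid.

A, B, D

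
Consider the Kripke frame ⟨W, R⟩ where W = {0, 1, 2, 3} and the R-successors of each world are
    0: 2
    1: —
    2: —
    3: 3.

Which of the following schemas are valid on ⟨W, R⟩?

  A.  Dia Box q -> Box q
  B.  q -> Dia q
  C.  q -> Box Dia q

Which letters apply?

R is not reflexive: not 0 R 0.
R is not symmetric: 0 R 2 but not 2 R 0.
R is not euclidean: 0 R 2 and 0 R 2 but not 2 R 2.
(A) Dia Box q -> Box q (the dual of axiom 5) characterises the euclidean frames. R is not euclidean — not valid.
(B) q -> Dia q is the dual of axiom T, which corresponds to reflexivity. R is not reflexive — not valid.
(C) q -> Box Dia q is axiom B; it is valid on a frame exactly when R is symmetric. R is not symmetric, so not valid.

none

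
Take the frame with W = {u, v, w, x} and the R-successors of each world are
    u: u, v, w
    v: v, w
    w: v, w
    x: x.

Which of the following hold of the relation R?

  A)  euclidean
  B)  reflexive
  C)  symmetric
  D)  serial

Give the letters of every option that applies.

B, D

(A) not euclidean: u R v and u R u but not v R u.
(B) reflexive: each world relates to itself.
(C) not symmetric: u R v but not v R u.
(D) serial: every world has an R-successor.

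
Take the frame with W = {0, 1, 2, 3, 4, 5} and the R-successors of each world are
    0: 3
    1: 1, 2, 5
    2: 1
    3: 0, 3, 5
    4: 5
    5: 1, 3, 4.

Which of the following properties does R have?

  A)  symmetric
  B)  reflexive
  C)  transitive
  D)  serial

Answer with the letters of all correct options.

(A) symmetric: every R-edge is matched by its reverse.
(B) not reflexive: not 0 R 0.
(C) not transitive: 0 R 3 and 3 R 0 but not 0 R 0.
(D) serial: every world has an R-successor.

A, D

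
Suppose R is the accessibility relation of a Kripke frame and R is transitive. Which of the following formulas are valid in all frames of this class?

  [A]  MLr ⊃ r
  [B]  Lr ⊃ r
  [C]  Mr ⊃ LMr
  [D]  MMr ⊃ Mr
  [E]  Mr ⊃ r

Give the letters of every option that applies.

D

(A) MLr ⊃ r is the dual of axiom B, which corresponds to symmetry. Such an R need not be symmetric — not valid.
(B) Lr ⊃ r is axiom T, which corresponds to reflexivity. Such an R need not be reflexive — not valid.
(C) axiom 5: valid iff R is euclidean. Such an R need not be euclidean — not valid.
(D) MMr ⊃ Mr is the dual of axiom 4; it is valid on a frame exactly when R is transitive. Every such R is transitive, so valid.
(E) Mr ⊃ r (the converse of T) corresponds to R being a subset of the identity. Such an R need not be a subset of the identity, so not valid.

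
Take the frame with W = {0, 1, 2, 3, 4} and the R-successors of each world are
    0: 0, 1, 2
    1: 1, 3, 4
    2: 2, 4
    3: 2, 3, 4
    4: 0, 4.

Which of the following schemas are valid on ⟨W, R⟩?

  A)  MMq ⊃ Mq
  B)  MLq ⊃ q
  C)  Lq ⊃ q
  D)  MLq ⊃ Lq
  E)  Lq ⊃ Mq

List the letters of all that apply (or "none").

R is reflexive: each world relates to itself.
R is not symmetric: 0 R 1 but not 1 R 0.
R is not transitive: 0 R 1 and 1 R 3 but not 0 R 3.
R is not euclidean: 0 R 1 and 0 R 0 but not 1 R 0.
R is serial: every world has an R-successor.
(A) MMq ⊃ Mq (the dual of axiom 4) characterises the transitive frames. R is not transitive — not valid.
(B) MLq ⊃ q is the dual of axiom B; it is valid on a frame exactly when R is symmetric. R is not symmetric, so not valid.
(C) Lq ⊃ q (axiom T) characterises the reflexive frames. R is reflexive — valid.
(D) MLq ⊃ Lq is the dual of axiom 5; it is valid on a frame exactly when R is euclidean. R is not euclidean, so not valid.
(E) Lq ⊃ Mq (axiom D) characterises the serial frames. R is serial — valid.

C, E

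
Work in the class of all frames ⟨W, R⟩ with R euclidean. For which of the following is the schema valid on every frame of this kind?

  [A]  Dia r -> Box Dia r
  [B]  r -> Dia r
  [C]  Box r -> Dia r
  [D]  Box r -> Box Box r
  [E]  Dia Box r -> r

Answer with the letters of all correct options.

(A) Dia r -> Box Dia r (axiom 5) characterises the euclidean frames. Every such R is euclidean — valid.
(B) the dual of axiom T: valid iff R is reflexive. Such an R need not be reflexive — not valid.
(C) axiom D: valid iff R is serial. Such an R need not be serial — not valid.
(D) axiom 4: valid iff R is transitive. Such an R need not be transitive — not valid.
(E) the dual of axiom B: valid iff R is symmetric. Such an R need not be symmetric — not valid.

A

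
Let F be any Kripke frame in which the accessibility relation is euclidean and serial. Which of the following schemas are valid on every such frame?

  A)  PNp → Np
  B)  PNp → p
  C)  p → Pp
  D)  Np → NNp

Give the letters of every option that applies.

(A) PNp → Np is the dual of axiom 5; it is valid on a frame exactly when R is euclidean. Every such R is euclidean, so valid.
(B) PNp → p is the dual of axiom B, which corresponds to symmetry. Such an R need not be symmetric — not valid.
(C) the dual of axiom T: valid iff R is reflexive. Such an R need not be reflexive — not valid.
(D) Np → NNp is axiom 4, which corresponds to transitivity. Such an R need not be transitive — not valid.

A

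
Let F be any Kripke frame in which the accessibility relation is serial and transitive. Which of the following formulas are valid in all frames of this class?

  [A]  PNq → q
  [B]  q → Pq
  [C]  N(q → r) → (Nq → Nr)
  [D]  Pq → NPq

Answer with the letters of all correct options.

C

(A) PNq → q is the dual of axiom B, which corresponds to symmetry. Such an R need not be symmetric — not valid.
(B) the dual of axiom T: valid iff R is reflexive. Such an R need not be reflexive — not valid.
(C) N(q → r) → (Nq → Nr) is the K axiom; it holds on all frames — valid.
(D) Pq → NPq is axiom 5, which corresponds to the euclidean property. Such an R need not be euclidean — not valid.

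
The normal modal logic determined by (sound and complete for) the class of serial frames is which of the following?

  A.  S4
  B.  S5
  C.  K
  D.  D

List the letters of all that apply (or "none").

D

(A) S4 is determined by the class of reflexive and transitive frames.
(B) S5 is determined by the class of reflexive, symmetric, and transitive frames.
(C) K is determined by the class of arbitrary frames.
(D) D is determined by exactly this class.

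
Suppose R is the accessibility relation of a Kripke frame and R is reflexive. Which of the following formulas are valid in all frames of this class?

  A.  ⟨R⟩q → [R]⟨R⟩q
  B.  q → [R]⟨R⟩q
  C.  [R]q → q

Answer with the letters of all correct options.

C

A reflexive relation is serial.
(A) ⟨R⟩q → [R]⟨R⟩q is axiom 5; it is valid on a frame exactly when R is euclidean. Such an R need not be euclidean, so not valid.
(B) q → [R]⟨R⟩q (axiom B) characterises the symmetric frames. Such an R need not be symmetric — not valid.
(C) [R]q → q (axiom T) characterises the reflexive frames. Every such R is reflexive — valid.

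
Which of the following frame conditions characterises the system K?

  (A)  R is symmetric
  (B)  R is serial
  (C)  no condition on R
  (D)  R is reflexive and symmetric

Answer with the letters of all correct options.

C

(A) this class determines KB, not K.
(B) this class determines D, not K.
(C) K is sound and complete for exactly this class.
(D) this class determines B (= KTB), not K.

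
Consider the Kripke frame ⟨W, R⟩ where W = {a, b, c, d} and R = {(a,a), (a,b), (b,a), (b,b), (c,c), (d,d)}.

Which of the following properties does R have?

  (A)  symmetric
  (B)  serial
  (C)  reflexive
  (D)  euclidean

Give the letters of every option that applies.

A, B, C, D

(A) symmetric: every R-edge is matched by its reverse.
(B) serial: every world has an R-successor.
(C) reflexive: each world relates to itself.
(D) euclidean: any two R-successors of the same world are R-related.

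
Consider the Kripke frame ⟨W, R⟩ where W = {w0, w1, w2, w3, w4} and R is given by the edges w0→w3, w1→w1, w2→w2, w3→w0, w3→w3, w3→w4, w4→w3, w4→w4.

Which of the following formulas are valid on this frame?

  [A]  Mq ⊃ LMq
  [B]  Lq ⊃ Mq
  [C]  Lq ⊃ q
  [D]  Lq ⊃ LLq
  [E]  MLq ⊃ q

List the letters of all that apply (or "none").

B, E

R is not reflexive: not w0 R w0.
R is symmetric: every R-edge is matched by its reverse.
R is not transitive: w0 R w3 and w3 R w0 but not w0 R w0.
R is not euclidean: w3 R w0 and w3 R w4 but not w0 R w4.
R is serial: every world has an R-successor.
(A) axiom 5: valid iff R is euclidean. R is not euclidean — not valid.
(B) Lq ⊃ Mq is axiom D, which corresponds to seriality. R is serial — valid.
(C) axiom T: valid iff R is reflexive. R is not reflexive — not valid.
(D) axiom 4: valid iff R is transitive. R is not transitive — not valid.
(E) the dual of axiom B: valid iff R is symmetric. R is symmetric — valid.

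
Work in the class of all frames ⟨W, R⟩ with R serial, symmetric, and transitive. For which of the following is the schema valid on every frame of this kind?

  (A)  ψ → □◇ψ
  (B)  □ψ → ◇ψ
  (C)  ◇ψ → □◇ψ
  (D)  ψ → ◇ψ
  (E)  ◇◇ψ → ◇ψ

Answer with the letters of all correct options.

A serial symmetric transitive relation is reflexive (take any v with uRv; symmetry gives vRu and transitivity gives uRu), hence an equivalence relation.
(A) axiom B: valid iff R is symmetric. Every such R is symmetric — valid.
(B) □ψ → ◇ψ (axiom D) characterises the serial frames. Every such R is serial — valid.
(C) ◇ψ → □◇ψ is axiom 5; it is valid on a frame exactly when R is euclidean. Every such R is euclidean, so valid.
(D) ψ → ◇ψ is the dual of axiom T; it is valid on a frame exactly when R is reflexive. Every such R is reflexive, so valid.
(E) the dual of axiom 4: valid iff R is transitive. Every such R is transitive — valid.

A, B, C, D, E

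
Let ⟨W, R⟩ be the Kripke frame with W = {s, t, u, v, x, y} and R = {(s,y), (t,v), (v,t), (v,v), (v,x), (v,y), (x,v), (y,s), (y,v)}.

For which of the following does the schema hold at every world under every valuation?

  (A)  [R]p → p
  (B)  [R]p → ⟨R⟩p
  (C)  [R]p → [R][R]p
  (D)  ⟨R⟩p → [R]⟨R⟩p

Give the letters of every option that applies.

none

R is not reflexive: not s R s.
R is not transitive: s R y and y R s but not s R s.
R is not euclidean: v R t and v R x but not t R x.
R is not serial: u has no R-successor.
(A) [R]p → p is axiom T; it is valid on a frame exactly when R is reflexive. R is not reflexive, so not valid.
(B) [R]p → ⟨R⟩p is axiom D, which corresponds to seriality. R is not serial — not valid.
(C) [R]p → [R][R]p (axiom 4) characterises the transitive frames. R is not transitive — not valid.
(D) axiom 5: valid iff R is euclidean. R is not euclidean — not valid.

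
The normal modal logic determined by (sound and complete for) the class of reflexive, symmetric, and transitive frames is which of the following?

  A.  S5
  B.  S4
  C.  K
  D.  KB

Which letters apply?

A

(A) S5 is determined by exactly this class.
(B) S4 is determined by the class of reflexive and transitive frames.
(C) K is determined by the class of arbitrary frames.
(D) KB is determined by the class of symmetric frames.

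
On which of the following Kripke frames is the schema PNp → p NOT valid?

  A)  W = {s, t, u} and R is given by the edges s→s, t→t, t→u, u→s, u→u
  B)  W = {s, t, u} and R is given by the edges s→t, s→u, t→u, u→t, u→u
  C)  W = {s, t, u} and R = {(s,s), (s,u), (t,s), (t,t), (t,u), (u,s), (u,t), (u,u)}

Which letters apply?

A, B, C

The schema PNp → p is the dual of axiom B; it is valid on a frame iff R is symmetric.
(A) R is not symmetric (t R u but not u R t), so the schema fails here.
(B) R is not symmetric (s R t but not t R s), so the schema fails here.
(C) R is not symmetric (t R s but not s R t), so the schema fails here.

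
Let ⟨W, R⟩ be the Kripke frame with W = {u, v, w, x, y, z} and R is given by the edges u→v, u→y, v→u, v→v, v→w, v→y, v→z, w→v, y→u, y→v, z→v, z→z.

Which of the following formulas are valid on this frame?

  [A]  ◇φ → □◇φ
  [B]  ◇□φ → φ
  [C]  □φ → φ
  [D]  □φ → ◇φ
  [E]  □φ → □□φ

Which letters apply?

B

R is not reflexive: not u R u.
R is symmetric: every R-edge is matched by its reverse.
R is not transitive: u R v and v R u but not u R u.
R is not euclidean: v R u and v R w but not u R w.
R is not serial: x has no R-successor.
(A) ◇φ → □◇φ is axiom 5; it is valid on a frame exactly when R is euclidean. R is not euclidean, so not valid.
(B) ◇□φ → φ is the dual of axiom B, which corresponds to symmetry. R is symmetric — valid.
(C) □φ → φ is axiom T; it is valid on a frame exactly when R is reflexive. R is not reflexive, so not valid.
(D) axiom D: valid iff R is serial. R is not serial — not valid.
(E) axiom 4: valid iff R is transitive. R is not transitive — not valid.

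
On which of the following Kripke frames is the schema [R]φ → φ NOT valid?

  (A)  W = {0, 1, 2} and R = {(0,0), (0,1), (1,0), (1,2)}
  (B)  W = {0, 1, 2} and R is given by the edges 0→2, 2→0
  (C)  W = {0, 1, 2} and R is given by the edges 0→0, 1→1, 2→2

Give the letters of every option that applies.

The schema [R]φ → φ is axiom T; it is valid on a frame iff R is reflexive.
(A) R is not reflexive (not 1 R 1), so the schema fails here.
(B) R is not reflexive (not 0 R 0), so the schema fails here.
(C) R is reflexive (each world relates to itself), so the schema is valid here.

A, B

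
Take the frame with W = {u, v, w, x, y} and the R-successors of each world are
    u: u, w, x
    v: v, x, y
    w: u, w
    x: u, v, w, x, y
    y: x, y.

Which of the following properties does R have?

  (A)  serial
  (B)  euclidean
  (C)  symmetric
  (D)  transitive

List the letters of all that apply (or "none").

A

(A) serial: every world has an R-successor.
(B) not euclidean: u R w and u R x but not w R x.
(C) not symmetric: v R y but not y R v.
(D) not transitive: u R x and x R v but not u R v.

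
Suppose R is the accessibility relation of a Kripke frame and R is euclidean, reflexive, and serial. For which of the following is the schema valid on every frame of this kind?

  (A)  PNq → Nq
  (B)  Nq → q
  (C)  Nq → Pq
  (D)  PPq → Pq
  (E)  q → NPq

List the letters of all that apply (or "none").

A relation that is euclidean, reflexive, and serial is also symmetric and transitive.
(A) PNq → Nq is the dual of axiom 5, which corresponds to the euclidean property. Every such R is euclidean — valid.
(B) Nq → q (axiom T) characterises the reflexive frames. Every such R is reflexive — valid.
(C) axiom D: valid iff R is serial. Every such R is serial — valid.
(D) PPq → Pq (the dual of axiom 4) characterises the transitive frames. Every such R is transitive — valid.
(E) q → NPq (axiom B) characterises the symmetric frames. Every such R is symmetric — valid.

A, B, C, D, E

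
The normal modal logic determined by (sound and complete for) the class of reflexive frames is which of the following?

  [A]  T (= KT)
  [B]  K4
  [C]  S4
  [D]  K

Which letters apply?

A

(A) T (= KT) is determined by exactly this class.
(B) K4 is determined by the class of transitive frames.
(C) S4 is determined by the class of reflexive and transitive frames.
(D) K is determined by the class of arbitrary frames.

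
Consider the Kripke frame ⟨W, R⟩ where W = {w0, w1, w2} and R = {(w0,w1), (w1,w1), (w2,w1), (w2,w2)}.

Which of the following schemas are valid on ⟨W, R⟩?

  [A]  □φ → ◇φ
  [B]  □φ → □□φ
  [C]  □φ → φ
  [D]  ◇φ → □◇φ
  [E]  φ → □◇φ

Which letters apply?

R is not reflexive: not w0 R w0.
R is not symmetric: w0 R w1 but not w1 R w0.
R is transitive: R is closed under composition.
R is not euclidean: w2 R w1 and w2 R w2 but not w1 R w2.
R is serial: every world has an R-successor.
(A) axiom D: valid iff R is serial. R is serial — valid.
(B) □φ → □□φ is axiom 4, which corresponds to transitivity. R is transitive — valid.
(C) □φ → φ (axiom T) characterises the reflexive frames. R is not reflexive — not valid.
(D) ◇φ → □◇φ (axiom 5) characterises the euclidean frames. R is not euclidean — not valid.
(E) axiom B: valid iff R is symmetric. R is not symmetric — not valid.

A, B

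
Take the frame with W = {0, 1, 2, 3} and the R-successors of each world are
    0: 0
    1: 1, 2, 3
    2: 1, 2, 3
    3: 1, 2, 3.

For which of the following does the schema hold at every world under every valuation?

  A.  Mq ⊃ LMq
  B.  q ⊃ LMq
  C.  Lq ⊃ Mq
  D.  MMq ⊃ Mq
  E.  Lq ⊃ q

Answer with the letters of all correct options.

A, B, C, D, E

R is reflexive: each world relates to itself.
R is symmetric: every R-edge is matched by its reverse.
R is transitive: R is closed under composition.
R is euclidean: any two R-successors of the same world are R-related.
R is serial: every world has an R-successor.
(A) Mq ⊃ LMq is axiom 5; it is valid on a frame exactly when R is euclidean. R is euclidean, so valid.
(B) q ⊃ LMq is axiom B, which corresponds to symmetry. R is symmetric — valid.
(C) Lq ⊃ Mq is axiom D, which corresponds to seriality. R is serial — valid.
(D) MMq ⊃ Mq is the dual of axiom 4; it is valid on a frame exactly when R is transitive. R is transitive, so valid.
(E) Lq ⊃ q is axiom T; it is valid on a frame exactly when R is reflexive. R is reflexive, so valid.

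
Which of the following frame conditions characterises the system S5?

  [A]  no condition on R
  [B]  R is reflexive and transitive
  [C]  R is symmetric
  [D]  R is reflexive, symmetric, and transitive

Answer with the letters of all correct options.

(A) this class determines K, not S5.
(B) this class determines S4, not S5.
(C) this class determines KB, not S5.
(D) S5 is sound and complete for exactly this class.

D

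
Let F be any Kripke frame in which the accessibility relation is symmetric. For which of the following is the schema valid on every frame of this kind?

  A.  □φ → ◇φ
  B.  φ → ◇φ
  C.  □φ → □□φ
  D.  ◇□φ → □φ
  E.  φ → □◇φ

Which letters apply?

(A) axiom D: valid iff R is serial. Such an R need not be serial — not valid.
(B) the dual of axiom T: valid iff R is reflexive. Such an R need not be reflexive — not valid.
(C) axiom 4: valid iff R is transitive. Such an R need not be transitive — not valid.
(D) ◇□φ → □φ is the dual of axiom 5, which corresponds to the euclidean property. Such an R need not be euclidean — not valid.
(E) φ → □◇φ is axiom B; it is valid on a frame exactly when R is symmetric. Every such R is symmetric, so valid.

E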